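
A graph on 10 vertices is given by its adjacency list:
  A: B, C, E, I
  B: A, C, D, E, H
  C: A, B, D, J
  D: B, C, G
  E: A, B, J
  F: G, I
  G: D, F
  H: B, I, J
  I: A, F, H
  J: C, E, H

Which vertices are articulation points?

Removing I, for instance, still leaves 1 component. No single vertex removal increases the component count — the graph has no articulation points.

none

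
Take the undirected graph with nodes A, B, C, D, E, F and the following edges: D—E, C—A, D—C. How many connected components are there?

B is isolated — a component by itself.
F is isolated — a component by itself.
Starting from A we can reach A, C, D, E. That is one component of size 4.
Total: 3 components.

3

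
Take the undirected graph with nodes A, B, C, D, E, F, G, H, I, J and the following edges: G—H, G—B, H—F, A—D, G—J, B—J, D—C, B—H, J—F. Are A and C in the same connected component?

Yes

From A we can reach A, C, D, which includes C.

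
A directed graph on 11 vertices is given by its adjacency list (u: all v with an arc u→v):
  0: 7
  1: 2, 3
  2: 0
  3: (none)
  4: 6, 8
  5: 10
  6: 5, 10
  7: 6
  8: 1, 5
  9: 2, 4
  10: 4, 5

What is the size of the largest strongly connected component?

{0, 1, 2, 4, 5, 6, 7, 8, 10} are all mutually reachable — one SCC of size 9.
{9} is an SCC by itself.
{3} is an SCC by itself.
The largest has 9 vertices.

9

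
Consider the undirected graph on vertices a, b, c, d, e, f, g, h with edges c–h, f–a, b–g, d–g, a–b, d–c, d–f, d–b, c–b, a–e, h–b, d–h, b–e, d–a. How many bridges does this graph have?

The edges on the cycle d-f-a-d are not bridges since each lies on that cycle.
Every edge lies on some cycle, so there are no bridges.

0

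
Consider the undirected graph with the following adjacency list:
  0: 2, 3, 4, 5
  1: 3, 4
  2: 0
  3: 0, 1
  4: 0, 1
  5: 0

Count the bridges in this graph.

2

The edges on the cycle 0-4-1-3-0 are not bridges since each lies on that cycle.
But removing 0-2 disconnects 0 from 2; removing 0-5 disconnects 0 from 5 — these are bridges.
That makes 2 bridges.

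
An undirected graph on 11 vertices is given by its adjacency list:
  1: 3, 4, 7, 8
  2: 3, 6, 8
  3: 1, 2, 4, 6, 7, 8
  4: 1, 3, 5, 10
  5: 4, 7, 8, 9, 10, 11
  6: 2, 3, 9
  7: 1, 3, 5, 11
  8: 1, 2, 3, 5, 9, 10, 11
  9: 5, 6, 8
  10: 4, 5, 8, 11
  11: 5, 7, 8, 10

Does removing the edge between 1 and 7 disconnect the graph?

No

After removing 1-7, the path 1-3-7 still connects them, so the edge is not a bridge.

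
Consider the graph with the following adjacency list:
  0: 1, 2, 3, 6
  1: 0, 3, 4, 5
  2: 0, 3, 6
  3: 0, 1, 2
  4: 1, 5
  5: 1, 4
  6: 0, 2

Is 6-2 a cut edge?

After removing 6-2, the path 6-0-2 still connects them, so the edge is not a bridge.

No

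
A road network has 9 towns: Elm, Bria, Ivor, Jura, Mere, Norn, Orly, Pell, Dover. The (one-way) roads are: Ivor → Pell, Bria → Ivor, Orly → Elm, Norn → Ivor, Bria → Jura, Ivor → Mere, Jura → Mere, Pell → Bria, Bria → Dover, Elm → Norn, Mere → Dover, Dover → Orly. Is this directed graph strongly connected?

Yes

From Ivor we can reach every vertex (Elm, Bria, Ivor, Jura, Mere, Norn, Orly, Pell, Dover), and every vertex can reach Ivor (Elm, Bria, Ivor, Jura, Mere, Norn, Orly, Pell, Dover). So the whole graph is one strongly connected component.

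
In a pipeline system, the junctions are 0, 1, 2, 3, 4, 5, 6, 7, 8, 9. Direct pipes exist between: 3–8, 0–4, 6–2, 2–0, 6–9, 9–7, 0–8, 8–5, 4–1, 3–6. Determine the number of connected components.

1

Starting from 0 we can reach 0, 1, 2, 3, 4, 5, 6, 7, 8, 9. That is one component of size 10.
Total: 1 component.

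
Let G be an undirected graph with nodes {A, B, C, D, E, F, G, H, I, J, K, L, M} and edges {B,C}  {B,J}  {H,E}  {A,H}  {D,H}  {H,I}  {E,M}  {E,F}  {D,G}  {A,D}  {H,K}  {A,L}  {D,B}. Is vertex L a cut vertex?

Deleting L leaves 1 component (was 1), so L is not a cut vertex.

No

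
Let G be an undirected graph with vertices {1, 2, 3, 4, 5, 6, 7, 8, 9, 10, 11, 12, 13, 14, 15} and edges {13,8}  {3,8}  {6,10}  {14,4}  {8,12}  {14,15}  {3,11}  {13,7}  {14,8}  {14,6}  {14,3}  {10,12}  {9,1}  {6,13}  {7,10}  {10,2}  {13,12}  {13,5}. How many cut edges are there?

The edges on the cycle 14-3-8-14 are not bridges since each lies on that cycle.
But removing 13 - 5 disconnects 13 from 5; removing 9 - 1 disconnects 9 from 1; removing 14 - 15 disconnects 14 from 15; removing 10 - 2 disconnects 10 from 2 — these are bridges.
In total 6 edges are bridges.

6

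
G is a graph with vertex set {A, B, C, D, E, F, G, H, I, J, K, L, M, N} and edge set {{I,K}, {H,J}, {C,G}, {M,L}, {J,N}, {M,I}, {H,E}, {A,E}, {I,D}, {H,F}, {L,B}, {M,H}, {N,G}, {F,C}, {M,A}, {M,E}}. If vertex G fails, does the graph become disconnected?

No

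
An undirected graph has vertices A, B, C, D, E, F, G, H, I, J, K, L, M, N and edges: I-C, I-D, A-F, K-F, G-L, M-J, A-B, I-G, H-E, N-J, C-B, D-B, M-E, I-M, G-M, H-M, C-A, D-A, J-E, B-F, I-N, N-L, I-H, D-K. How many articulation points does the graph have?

1

Removing I increases the component count from 1 to 2, so I is a cut vertex.
By contrast removing N leaves 1 component; it is not a cut vertex. No other vertex is a cut vertex either.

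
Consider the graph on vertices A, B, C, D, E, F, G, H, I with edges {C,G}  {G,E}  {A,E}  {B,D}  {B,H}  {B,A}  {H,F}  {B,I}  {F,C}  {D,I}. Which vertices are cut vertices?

Removing B increases the component count from 1 to 2, so B is a cut vertex.
By contrast removing A leaves 1 component; it is not a cut vertex. No other vertex is a cut vertex either.

B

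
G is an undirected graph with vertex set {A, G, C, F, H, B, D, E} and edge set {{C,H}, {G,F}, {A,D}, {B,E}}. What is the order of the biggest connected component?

2

Starting from F we can reach F, G. That is one component of size 2.
Starting from A we can reach A, D. That is one component of size 2.
Starting from C we can reach C, H. That is one component of size 2.
Starting from B we can reach B, E. That is one component of size 2.
The largest has 2 vertices.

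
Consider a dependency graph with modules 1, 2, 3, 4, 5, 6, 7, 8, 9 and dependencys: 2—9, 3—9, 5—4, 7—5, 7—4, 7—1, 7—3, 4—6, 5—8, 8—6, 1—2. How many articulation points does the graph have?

Removing 7 increases the component count from 1 to 2, so 7 is a cut vertex.
By contrast removing 5 leaves 1 component; it is not a cut vertex. No other vertex is a cut vertex either.

1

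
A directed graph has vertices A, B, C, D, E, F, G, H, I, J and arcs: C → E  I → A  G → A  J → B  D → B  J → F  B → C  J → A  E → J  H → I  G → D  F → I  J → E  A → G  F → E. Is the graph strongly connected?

There is no directed path from D to H, so the graph is not strongly connected.

No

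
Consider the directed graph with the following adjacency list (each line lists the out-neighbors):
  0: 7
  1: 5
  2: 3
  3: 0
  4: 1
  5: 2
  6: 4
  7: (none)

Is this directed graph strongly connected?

No

There is no directed path from 3 to 5, so the graph is not strongly connected.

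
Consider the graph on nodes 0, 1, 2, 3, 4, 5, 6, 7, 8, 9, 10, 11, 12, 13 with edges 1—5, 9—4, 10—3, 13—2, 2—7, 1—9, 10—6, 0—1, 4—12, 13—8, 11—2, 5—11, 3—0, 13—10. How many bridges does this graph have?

6

The edges on the cycle 13-10-3-0-1-5-11-2-13 are not bridges since each lies on that cycle.
But removing 9—4 disconnects 9 from 4; removing 7—2 disconnects 7 from 2; removing 13—8 disconnects 13 from 8; removing 4—12 disconnects 4 from 12 — these are bridges.
In total 6 edges are bridges.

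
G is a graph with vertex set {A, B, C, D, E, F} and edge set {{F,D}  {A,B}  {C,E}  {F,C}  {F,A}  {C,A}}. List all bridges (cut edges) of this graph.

A-B, C-E, D-F

The edges on the cycle F-C-A-F are not bridges since each lies on that cycle.
But removing C-E disconnects C from E; removing F-D disconnects F from D; removing A-B disconnects A from B — these are bridges.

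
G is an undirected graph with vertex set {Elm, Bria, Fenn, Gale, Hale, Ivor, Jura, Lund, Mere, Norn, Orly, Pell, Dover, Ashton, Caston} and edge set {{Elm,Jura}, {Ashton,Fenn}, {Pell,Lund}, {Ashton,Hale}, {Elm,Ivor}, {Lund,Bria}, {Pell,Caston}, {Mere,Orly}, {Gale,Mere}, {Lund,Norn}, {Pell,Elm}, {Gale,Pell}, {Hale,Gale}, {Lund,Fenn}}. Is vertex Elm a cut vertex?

Deleting Elm raises the number of components from 2 to 4, so Elm is a cut vertex.

Yes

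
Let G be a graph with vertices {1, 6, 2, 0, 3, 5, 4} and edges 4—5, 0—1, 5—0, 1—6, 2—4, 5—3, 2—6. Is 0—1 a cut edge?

No

After removing 0—1, the path 0-5-4-2-6-1 still connects them, so the edge is not a bridge.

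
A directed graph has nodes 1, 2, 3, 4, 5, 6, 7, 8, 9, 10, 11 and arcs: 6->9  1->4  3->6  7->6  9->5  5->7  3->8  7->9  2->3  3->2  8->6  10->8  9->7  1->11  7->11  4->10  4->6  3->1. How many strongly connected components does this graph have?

{5, 6, 7, 9} are all mutually reachable — one SCC of size 4.
{2, 3} are all mutually reachable — one SCC of size 2.
{11} is an SCC by itself.
{1} is an SCC by itself.
{10} is an SCC by itself.
(and 2 more singleton SCCs)
That gives 7 strongly connected components.

7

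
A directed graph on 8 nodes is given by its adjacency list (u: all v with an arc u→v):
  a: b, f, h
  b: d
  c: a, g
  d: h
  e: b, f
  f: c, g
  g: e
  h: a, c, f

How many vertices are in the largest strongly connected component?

8

{a, b, c, d, e, f, g, h} are all mutually reachable — one SCC of size 8.
The largest has 8 vertices.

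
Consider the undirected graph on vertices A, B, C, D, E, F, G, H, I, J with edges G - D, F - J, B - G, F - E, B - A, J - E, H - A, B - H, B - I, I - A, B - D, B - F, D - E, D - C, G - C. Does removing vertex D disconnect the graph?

Deleting D leaves 1 component (was 1) (its neighbors B, C, E, G remain connected to each other), so D is not a cut vertex.

No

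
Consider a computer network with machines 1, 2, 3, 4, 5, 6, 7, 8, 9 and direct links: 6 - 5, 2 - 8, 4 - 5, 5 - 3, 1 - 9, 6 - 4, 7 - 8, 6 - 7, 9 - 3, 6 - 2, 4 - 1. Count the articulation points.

Removing 6 increases the component count from 1 to 2, so 6 is a cut vertex.
By contrast removing 9 leaves 1 component; it is not a cut vertex. No other vertex is a cut vertex either.

1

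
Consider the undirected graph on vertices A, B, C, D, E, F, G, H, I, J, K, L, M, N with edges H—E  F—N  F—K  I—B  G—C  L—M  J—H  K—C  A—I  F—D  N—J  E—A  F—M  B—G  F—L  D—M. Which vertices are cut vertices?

Removing F increases the component count from 1 to 2, so F is a cut vertex.
By contrast removing A leaves 1 component; it is not a cut vertex. No other vertex is a cut vertex either.

F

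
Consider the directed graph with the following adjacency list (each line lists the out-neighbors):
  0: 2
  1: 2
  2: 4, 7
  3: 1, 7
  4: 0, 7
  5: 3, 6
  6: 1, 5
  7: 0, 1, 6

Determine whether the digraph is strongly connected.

From 3 we can reach every vertex (0, 1, 2, 3, 4, 5, 6, 7), and every vertex can reach 3 (0, 1, 2, 3, 4, 5, 6, 7). So the whole graph is one strongly connected component.

Yes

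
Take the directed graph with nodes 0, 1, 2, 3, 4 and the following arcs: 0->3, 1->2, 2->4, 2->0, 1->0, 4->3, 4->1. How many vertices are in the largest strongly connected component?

{1, 2, 4} are all mutually reachable — one SCC of size 3.
{3} is an SCC by itself.
{0} is an SCC by itself.
The largest has 3 vertices.

3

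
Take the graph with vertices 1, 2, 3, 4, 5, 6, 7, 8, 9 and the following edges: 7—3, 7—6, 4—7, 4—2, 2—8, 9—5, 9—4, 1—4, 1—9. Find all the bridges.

The edges on the cycle 1-9-4-1 are not bridges since each lies on that cycle.
But removing 4—7 disconnects 4 from 7; removing 3—7 disconnects 3 from 7; removing 4—2 disconnects 4 from 2; removing 7—6 disconnects 7 from 6 — these are bridges.
In total 6 edges are bridges.

2-4, 2-8, 3-7, 4-7, 5-9, 6-7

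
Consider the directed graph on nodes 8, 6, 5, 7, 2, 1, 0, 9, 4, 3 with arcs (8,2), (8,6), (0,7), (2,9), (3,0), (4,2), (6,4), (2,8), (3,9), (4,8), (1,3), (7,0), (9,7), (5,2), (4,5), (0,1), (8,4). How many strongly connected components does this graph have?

{0, 1, 3, 7, 9} are all mutually reachable — one SCC of size 5.
{2, 4, 5, 6, 8} are all mutually reachable — one SCC of size 5.
That gives 2 strongly connected components.

2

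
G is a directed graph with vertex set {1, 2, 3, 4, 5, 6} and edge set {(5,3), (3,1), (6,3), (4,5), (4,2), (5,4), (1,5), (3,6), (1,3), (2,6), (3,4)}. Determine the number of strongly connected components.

1

{1, 2, 3, 4, 5, 6} are all mutually reachable — one SCC of size 6.
That gives 1 strongly connected component.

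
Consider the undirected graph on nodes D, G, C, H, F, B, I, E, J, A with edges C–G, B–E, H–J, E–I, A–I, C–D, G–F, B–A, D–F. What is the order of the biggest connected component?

Starting from H we can reach H, J. That is one component of size 2.
Starting from C we can reach C, D, F, G. That is one component of size 4.
Starting from A we can reach A, B, E, I. That is one component of size 4.
The largest has 4 vertices.

4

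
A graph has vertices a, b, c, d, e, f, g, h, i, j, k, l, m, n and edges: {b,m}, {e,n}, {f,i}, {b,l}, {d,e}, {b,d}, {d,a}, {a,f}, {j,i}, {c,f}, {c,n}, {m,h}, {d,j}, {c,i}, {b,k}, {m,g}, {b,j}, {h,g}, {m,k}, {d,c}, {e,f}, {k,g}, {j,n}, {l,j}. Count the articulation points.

Removing b increases the component count from 1 to 2, so b is a cut vertex.
By contrast removing f leaves 1 component; it is not a cut vertex. No other vertex is a cut vertex either.

1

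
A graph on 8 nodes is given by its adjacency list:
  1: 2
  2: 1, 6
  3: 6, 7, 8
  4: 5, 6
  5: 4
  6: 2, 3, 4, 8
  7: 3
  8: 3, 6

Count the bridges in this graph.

5

The edges on the cycle 3-8-6-3 are not bridges since each lies on that cycle.
But removing 4-5 disconnects 4 from 5; removing 6-2 disconnects 6 from 2; removing 2-1 disconnects 2 from 1; removing 3-7 disconnects 3 from 7 — these are bridges.
In total 5 edges are bridges.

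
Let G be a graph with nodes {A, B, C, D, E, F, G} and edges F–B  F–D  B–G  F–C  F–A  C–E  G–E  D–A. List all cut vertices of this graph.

F

Removing F increases the component count from 1 to 2, so F is a cut vertex.
By contrast removing C leaves 1 component; it is not a cut vertex. No other vertex is a cut vertex either.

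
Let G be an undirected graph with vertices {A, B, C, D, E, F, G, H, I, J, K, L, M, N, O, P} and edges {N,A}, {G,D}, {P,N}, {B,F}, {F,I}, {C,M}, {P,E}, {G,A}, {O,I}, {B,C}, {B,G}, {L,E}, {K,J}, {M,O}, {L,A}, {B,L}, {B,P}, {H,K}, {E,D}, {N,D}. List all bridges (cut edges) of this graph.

The edges on the cycle B-P-E-L-B are not bridges since each lies on that cycle.
But removing H - K disconnects H from K; removing K - J disconnects K from J — these are bridges.

H-K, J-K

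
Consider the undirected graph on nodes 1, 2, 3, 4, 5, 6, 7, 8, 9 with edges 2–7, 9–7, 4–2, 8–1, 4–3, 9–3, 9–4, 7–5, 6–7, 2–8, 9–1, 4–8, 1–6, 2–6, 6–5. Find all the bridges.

none

The edges on the cycle 4-2-8-4 are not bridges since each lies on that cycle.
Every edge lies on some cycle, so there are no bridges.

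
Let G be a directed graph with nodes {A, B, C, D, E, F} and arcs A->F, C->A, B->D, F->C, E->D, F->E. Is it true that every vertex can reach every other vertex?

There is no directed path from D to C, so the graph is not strongly connected.

No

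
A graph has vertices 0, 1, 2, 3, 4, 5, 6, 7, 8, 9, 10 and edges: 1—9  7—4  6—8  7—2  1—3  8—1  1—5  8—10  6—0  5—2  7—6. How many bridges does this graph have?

The edges on the cycle 7-6-8-1-5-2-7 are not bridges since each lies on that cycle.
But removing 3—1 disconnects 3 from 1; removing 9—1 disconnects 9 from 1; removing 6—0 disconnects 6 from 0; removing 8—10 disconnects 8 from 10 — these are bridges.
In total 5 edges are bridges.

5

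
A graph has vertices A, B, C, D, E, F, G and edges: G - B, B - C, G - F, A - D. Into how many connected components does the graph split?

3

E is isolated — a component by itself.
Starting from A we can reach A, D. That is one component of size 2.
Starting from B we can reach B, C, F, G. That is one component of size 4.
Total: 3 components.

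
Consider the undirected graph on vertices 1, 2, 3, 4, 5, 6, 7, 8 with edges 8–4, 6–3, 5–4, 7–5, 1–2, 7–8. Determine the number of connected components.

Starting from 1 we can reach 1, 2. That is one component of size 2.
Starting from 3 we can reach 3, 6. That is one component of size 2.
Starting from 4 we can reach 4, 5, 7, 8. That is one component of size 4.
Total: 3 components.

3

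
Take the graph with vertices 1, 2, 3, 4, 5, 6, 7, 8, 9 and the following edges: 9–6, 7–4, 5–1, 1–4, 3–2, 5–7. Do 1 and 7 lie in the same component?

Yes

From 1 we can reach 1, 4, 5, 7, which includes 7.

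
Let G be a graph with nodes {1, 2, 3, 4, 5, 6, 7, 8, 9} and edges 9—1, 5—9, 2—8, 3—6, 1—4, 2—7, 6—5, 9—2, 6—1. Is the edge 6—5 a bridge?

No

After removing 6—5, the path 6-1-9-5 still connects them, so the edge is not a bridge.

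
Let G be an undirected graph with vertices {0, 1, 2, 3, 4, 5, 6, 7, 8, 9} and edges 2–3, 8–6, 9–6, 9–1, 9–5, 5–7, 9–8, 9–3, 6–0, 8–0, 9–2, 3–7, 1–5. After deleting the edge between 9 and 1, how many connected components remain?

2

9 and 1 are still connected via 9-5-1, so the component count stays at 2.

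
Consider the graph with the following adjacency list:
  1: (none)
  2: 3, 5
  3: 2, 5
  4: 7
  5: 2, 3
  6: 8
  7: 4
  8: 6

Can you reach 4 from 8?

The component containing 8 is {6, 8}, and 4 is not in it.

No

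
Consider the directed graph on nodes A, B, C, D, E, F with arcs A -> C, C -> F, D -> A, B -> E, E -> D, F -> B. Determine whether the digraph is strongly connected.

Yes

From C we can reach every vertex (A, B, C, D, E, F), and every vertex can reach C (A, B, C, D, E, F). So the whole graph is one strongly connected component.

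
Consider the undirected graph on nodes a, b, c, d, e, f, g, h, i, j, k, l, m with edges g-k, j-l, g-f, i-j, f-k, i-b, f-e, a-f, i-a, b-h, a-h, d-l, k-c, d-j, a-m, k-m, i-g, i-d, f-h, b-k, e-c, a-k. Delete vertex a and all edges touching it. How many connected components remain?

With a gone, the remaining components are: {b, c, d, e, f, g, h, i, j, k, l, m}.
That is 1 component.

1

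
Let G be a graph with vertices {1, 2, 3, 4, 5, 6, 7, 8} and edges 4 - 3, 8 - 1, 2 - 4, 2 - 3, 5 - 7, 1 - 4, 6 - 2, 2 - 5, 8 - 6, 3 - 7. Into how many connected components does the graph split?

Starting from 1 we can reach 1, 2, 3, 4, 5, 6, 7, 8. That is one component of size 8.
Total: 1 component.

1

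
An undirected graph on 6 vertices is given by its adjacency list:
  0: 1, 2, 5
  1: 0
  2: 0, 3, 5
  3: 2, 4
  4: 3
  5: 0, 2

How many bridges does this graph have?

3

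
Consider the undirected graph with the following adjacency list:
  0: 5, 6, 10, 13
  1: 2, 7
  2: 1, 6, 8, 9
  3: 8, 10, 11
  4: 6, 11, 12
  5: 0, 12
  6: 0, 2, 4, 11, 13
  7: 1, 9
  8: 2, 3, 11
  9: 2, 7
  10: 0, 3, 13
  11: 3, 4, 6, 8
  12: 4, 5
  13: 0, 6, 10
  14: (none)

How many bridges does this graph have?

0

The edges on the cycle 6-13-10-0-6 are not bridges since each lies on that cycle.
Every edge lies on some cycle, so there are no bridges.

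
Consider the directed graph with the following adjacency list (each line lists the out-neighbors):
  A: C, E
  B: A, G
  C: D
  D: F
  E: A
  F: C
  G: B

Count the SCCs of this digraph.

3

{C, D, F} are all mutually reachable — one SCC of size 3.
{A, E} are all mutually reachable — one SCC of size 2.
{B, G} are all mutually reachable — one SCC of size 2.
That gives 3 strongly connected components.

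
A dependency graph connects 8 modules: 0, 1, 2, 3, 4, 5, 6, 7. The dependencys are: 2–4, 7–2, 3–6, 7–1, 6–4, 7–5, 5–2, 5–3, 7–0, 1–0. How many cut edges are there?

0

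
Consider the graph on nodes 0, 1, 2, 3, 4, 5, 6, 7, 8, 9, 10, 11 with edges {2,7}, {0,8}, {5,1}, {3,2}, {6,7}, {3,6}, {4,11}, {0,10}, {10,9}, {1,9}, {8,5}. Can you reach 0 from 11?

No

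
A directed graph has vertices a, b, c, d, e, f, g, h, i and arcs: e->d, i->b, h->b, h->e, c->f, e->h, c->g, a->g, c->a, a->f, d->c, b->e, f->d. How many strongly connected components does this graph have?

4

{a, c, d, f} are all mutually reachable — one SCC of size 4.
{b, e, h} are all mutually reachable — one SCC of size 3.
{i} is an SCC by itself.
{g} is an SCC by itself.
That gives 4 strongly connected components.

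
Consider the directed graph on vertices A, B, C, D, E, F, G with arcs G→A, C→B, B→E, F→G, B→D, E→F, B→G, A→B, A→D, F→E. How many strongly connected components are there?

3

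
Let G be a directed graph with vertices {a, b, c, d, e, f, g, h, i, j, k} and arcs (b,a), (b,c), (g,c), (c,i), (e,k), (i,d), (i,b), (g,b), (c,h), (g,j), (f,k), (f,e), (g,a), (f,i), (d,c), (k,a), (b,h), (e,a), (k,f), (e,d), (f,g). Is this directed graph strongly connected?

There is no directed path from d to g, so the graph is not strongly connected.

No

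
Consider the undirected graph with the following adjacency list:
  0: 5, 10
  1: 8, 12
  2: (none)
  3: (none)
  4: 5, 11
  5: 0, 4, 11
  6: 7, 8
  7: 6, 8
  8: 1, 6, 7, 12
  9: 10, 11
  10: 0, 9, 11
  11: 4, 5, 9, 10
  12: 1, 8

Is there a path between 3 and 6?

The component containing 3 is {3}, and 6 is not in it.

No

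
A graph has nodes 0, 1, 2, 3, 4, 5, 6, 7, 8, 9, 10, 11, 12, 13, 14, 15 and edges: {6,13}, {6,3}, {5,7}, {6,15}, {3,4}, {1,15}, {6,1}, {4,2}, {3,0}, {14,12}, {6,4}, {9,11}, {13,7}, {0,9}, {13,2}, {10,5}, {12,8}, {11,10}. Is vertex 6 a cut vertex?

Deleting 6 raises the number of components from 2 to 3, so 6 is a cut vertex.

Yes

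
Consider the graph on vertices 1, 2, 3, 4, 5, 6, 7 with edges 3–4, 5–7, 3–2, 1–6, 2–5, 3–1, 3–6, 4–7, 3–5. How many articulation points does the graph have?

Removing 3 increases the component count from 1 to 2, so 3 is a cut vertex.
By contrast removing 2 leaves 1 component; it is not a cut vertex. No other vertex is a cut vertex either.

1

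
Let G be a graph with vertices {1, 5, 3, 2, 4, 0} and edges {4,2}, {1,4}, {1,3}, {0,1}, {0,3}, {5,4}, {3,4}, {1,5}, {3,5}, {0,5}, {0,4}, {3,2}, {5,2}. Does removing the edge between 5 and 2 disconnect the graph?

No

After removing 5—2, the path 5-3-2 still connects them, so the edge is not a bridge.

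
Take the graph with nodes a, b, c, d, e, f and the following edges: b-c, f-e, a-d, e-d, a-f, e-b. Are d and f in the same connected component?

From d we can reach a, b, c, d, e, f, which includes f.

Yes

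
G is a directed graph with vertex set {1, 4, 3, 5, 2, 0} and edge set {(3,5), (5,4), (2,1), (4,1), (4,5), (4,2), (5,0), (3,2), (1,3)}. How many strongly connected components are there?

{1, 2, 3, 4, 5} are all mutually reachable — one SCC of size 5.
{0} is an SCC by itself.
That gives 2 strongly connected components.

2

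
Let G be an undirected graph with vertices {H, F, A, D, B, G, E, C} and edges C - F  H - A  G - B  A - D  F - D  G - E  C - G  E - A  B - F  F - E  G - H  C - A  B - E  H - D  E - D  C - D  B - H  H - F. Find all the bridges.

none

The edges on the cycle G-B-H-A-E-G are not bridges since each lies on that cycle.
Every edge lies on some cycle, so there are no bridges.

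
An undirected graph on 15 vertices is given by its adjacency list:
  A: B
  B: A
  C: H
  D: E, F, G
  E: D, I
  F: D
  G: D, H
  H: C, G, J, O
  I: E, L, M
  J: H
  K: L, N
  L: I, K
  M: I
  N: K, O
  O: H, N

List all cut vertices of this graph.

Removing D increases the component count from 2 to 3, so D is a cut vertex.
Removing H increases the component count from 2 to 4, so H is a cut vertex.
Removing I increases the component count from 2 to 3, so I is a cut vertex.
By contrast removing N leaves 2 components; it is not a cut vertex. No other vertex is a cut vertex either.

D, H, I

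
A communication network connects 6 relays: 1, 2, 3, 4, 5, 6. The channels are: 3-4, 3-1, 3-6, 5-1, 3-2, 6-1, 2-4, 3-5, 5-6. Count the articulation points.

Removing 3 increases the component count from 1 to 2, so 3 is a cut vertex.
By contrast removing 1 leaves 1 component; it is not a cut vertex. No other vertex is a cut vertex either.

1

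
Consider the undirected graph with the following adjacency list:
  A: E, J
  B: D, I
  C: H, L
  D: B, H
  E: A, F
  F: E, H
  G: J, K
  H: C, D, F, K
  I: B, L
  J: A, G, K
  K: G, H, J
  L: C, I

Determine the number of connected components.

Starting from A we can reach A, B, C, D, E, F, G, H, I, J, K, L. That is one component of size 12.
Total: 1 component.

1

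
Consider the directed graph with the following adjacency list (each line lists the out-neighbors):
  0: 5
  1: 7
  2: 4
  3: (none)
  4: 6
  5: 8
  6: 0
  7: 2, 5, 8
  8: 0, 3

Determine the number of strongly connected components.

7

{0, 5, 8} are all mutually reachable — one SCC of size 3.
{2} is an SCC by itself.
{6} is an SCC by itself.
{4} is an SCC by itself.
{3} is an SCC by itself.
(and 2 more singleton SCCs)
That gives 7 strongly connected components.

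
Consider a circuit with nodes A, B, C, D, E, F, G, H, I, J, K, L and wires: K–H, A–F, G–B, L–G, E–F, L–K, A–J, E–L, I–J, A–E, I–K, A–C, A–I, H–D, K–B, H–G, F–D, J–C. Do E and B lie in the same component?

From E we can reach A, B, C, D, E, F, G, H, I, J, K, L, which includes B.

Yes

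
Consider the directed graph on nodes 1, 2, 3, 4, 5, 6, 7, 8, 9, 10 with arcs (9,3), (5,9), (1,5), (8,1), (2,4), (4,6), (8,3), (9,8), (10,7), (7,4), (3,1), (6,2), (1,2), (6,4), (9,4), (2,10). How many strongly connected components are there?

{1, 3, 5, 8, 9} are all mutually reachable — one SCC of size 5.
{2, 4, 6, 7, 10} are all mutually reachable — one SCC of size 5.
That gives 2 strongly connected components.

2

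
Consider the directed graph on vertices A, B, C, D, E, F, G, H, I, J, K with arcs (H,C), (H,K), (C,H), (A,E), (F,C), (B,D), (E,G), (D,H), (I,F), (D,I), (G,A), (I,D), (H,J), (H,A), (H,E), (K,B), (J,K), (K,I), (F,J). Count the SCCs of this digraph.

2

{B, C, D, F, H, I, J, K} are all mutually reachable — one SCC of size 8.
{A, E, G} are all mutually reachable — one SCC of size 3.
That gives 2 strongly connected components.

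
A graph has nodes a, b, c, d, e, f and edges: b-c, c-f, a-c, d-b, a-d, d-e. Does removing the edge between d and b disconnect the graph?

No

After removing d-b, the path d-a-c-b still connects them, so the edge is not a bridge.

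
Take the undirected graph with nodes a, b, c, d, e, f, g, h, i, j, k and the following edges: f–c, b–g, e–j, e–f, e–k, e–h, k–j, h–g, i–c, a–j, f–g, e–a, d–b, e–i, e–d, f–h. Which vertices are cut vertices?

Removing e increases the component count from 1 to 2, so e is a cut vertex.
By contrast removing h leaves 1 component; it is not a cut vertex. No other vertex is a cut vertex either.

e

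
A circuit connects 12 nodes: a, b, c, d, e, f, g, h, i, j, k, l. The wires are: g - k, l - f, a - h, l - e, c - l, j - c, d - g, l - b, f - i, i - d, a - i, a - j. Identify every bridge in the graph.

a-h, b-l, d-g, d-i, e-l, g-k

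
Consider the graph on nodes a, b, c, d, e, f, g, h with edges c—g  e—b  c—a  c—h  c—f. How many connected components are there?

3

d is isolated — a component by itself.
Starting from b we can reach b, e. That is one component of size 2.
Starting from a we can reach a, c, f, g, h. That is one component of size 5.
Total: 3 components.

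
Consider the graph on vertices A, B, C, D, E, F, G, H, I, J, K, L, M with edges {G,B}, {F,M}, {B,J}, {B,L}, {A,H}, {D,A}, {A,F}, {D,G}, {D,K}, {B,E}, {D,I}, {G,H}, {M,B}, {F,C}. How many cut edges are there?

The edges on the cycle D-A-F-M-B-G-D are not bridges since each lies on that cycle.
But removing E—B disconnects E from B; removing J—B disconnects J from B; removing F—C disconnects F from C; removing I—D disconnects I from D — these are bridges.
In total 6 edges are bridges.

6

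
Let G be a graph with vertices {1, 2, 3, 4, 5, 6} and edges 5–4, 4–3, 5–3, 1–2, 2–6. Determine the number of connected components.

2

Starting from 3 we can reach 3, 4, 5. That is one component of size 3.
Starting from 1 we can reach 1, 2, 6. That is one component of size 3.
Total: 2 components.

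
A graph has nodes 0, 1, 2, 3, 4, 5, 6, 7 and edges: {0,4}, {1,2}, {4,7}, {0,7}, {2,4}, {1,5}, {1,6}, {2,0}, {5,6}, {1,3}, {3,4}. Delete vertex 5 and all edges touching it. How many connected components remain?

With 5 gone, the remaining components are: {0, 1, 2, 3, 4, 6, 7}.
That is 1 component.

1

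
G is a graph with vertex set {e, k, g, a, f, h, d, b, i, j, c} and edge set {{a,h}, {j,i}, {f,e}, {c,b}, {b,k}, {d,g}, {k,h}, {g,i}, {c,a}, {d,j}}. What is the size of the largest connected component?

5

Starting from e we can reach e, f. That is one component of size 2.
Starting from d we can reach d, g, i, j. That is one component of size 4.
Starting from a we can reach a, b, c, h, k. That is one component of size 5.
The largest has 5 vertices.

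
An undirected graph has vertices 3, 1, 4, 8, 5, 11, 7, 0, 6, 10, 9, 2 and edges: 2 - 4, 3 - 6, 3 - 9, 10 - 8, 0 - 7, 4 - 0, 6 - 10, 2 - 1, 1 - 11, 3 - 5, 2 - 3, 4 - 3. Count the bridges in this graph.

The edges on the cycle 2-4-3-2 are not bridges since each lies on that cycle.
But removing 4 - 0 disconnects 4 from 0; removing 0 - 7 disconnects 0 from 7; removing 2 - 1 disconnects 2 from 1; removing 3 - 6 disconnects 3 from 6 — these are bridges.
In total 9 edges are bridges.

9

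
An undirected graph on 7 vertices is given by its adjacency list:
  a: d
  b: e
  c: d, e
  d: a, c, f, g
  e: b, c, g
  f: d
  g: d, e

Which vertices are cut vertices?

d, e

Removing d increases the component count from 1 to 3, so d is a cut vertex.
Removing e increases the component count from 1 to 2, so e is a cut vertex.
By contrast removing f leaves 1 component; it is not a cut vertex. No other vertex is a cut vertex either.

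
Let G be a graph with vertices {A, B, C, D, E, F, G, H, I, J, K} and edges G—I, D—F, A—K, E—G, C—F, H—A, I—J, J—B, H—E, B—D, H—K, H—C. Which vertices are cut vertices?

H

Removing H increases the component count from 1 to 2, so H is a cut vertex.
By contrast removing I leaves 1 component; it is not a cut vertex. No other vertex is a cut vertex either.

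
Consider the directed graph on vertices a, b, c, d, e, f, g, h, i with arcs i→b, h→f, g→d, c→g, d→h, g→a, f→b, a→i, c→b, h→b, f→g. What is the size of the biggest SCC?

{d, f, g, h} are all mutually reachable — one SCC of size 4.
{i} is an SCC by itself.
{e} is an SCC by itself.
{a} is an SCC by itself.
{b} is an SCC by itself.
(and 1 more singleton SCC)
The largest has 4 vertices.

4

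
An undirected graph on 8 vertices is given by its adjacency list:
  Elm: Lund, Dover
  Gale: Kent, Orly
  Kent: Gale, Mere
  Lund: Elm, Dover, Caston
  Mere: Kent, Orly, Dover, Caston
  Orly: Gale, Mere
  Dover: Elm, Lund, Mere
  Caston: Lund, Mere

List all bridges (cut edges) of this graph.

none

The edges on the cycle Mere-Orly-Gale-Kent-Mere are not bridges since each lies on that cycle.
Every edge lies on some cycle, so there are no bridges.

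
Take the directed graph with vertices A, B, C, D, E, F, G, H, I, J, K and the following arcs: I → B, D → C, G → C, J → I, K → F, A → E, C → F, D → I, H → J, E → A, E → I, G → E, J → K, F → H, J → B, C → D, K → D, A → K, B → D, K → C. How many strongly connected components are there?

{B, C, D, F, H, I, J, K} are all mutually reachable — one SCC of size 8.
{A, E} are all mutually reachable — one SCC of size 2.
{G} is an SCC by itself.
That gives 3 strongly connected components.

3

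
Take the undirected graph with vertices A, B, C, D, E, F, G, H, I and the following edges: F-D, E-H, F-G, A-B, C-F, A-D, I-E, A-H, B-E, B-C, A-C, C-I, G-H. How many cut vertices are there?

0

Removing G, for instance, still leaves 1 component. No single vertex removal increases the component count — the graph has no articulation points.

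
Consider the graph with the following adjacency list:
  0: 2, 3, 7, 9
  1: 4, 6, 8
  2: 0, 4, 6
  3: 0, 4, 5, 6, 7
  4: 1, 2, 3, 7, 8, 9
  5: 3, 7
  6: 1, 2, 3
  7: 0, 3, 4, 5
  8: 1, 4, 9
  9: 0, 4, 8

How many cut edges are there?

0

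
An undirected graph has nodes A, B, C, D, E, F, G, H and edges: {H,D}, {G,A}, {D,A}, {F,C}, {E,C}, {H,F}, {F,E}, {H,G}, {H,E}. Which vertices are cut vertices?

H

Removing H increases the component count from 2 to 3, so H is a cut vertex.
By contrast removing F leaves 2 components; it is not a cut vertex. No other vertex is a cut vertex either.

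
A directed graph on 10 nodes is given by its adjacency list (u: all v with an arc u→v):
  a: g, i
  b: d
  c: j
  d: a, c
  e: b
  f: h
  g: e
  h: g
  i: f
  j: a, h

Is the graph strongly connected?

Yes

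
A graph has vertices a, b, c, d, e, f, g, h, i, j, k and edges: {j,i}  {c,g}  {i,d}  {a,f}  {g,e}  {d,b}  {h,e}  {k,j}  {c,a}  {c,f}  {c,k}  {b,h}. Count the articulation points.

Removing c increases the component count from 1 to 2, so c is a cut vertex.
By contrast removing j leaves 1 component; it is not a cut vertex. No other vertex is a cut vertex either.

1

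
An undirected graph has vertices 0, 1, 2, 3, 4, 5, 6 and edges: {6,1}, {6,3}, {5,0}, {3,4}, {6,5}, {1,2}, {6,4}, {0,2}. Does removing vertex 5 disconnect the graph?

Deleting 5 leaves 1 component (was 1) (its neighbors 0, 6 remain connected to each other), so 5 is not a cut vertex.

No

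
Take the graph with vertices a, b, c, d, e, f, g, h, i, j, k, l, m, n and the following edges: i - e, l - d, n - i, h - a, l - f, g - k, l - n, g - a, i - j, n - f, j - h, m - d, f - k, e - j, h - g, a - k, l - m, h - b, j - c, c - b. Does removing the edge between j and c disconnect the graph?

No

After removing j - c, the path j-h-b-c still connects them, so the edge is not a bridge.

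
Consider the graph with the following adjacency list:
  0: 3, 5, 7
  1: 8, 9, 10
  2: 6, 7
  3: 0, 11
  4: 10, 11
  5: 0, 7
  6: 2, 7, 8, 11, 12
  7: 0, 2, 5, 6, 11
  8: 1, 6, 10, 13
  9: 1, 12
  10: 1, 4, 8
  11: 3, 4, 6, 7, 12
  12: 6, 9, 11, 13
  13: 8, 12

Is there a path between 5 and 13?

Yes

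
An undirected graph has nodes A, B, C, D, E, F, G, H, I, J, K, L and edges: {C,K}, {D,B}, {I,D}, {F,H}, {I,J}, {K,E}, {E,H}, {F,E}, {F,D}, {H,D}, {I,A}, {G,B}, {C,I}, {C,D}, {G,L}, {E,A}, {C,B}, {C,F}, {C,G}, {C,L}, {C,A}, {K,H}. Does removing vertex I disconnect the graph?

Yes

Deleting I raises the number of components from 1 to 2, so I is a cut vertex.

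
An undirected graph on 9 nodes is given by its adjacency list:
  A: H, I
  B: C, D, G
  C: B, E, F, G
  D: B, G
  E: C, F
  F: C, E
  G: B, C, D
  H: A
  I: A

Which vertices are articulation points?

A, C

Removing A increases the component count from 2 to 3, so A is a cut vertex.
Removing C increases the component count from 2 to 3, so C is a cut vertex.
By contrast removing E leaves 2 components; it is not a cut vertex. No other vertex is a cut vertex either.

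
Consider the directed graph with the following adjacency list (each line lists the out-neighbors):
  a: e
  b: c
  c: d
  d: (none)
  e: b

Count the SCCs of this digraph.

{d} is an SCC by itself.
{b} is an SCC by itself.
{e} is an SCC by itself.
{c} is an SCC by itself.
{a} is an SCC by itself.
That gives 5 strongly connected components.

5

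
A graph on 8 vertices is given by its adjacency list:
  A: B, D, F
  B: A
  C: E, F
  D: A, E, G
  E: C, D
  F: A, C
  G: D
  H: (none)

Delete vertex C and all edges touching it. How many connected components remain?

With C gone, the remaining components are: {H}; {A, B, D, E, F, G}.
That is 2 components.

2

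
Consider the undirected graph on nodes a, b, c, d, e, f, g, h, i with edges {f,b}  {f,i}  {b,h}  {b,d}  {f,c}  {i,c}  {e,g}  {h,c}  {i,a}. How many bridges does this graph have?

3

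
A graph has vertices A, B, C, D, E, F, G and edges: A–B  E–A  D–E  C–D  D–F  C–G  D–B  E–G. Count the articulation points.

1

Removing D increases the component count from 1 to 2, so D is a cut vertex.
By contrast removing A leaves 1 component; it is not a cut vertex. No other vertex is a cut vertex either.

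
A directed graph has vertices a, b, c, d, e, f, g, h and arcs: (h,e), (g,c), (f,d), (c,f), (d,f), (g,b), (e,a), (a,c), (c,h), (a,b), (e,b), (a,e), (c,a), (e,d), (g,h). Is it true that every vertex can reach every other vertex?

There is no directed path from b to g, so the graph is not strongly connected.

No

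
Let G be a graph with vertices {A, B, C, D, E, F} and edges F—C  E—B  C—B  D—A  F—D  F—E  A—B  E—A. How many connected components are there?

1

Starting from A we can reach A, B, C, D, E, F. That is one component of size 6.
Total: 1 component.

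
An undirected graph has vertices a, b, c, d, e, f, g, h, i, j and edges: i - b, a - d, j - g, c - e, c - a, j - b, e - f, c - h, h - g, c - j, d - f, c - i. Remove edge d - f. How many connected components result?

1

d and f are still connected via d-a-c-e-f, so the component count stays at 1.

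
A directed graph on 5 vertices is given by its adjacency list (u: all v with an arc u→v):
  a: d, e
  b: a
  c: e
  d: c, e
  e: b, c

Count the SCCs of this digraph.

1

{a, b, c, d, e} are all mutually reachable — one SCC of size 5.
That gives 1 strongly connected component.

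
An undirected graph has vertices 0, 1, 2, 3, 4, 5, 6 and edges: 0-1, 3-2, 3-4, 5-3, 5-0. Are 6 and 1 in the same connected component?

The component containing 6 is {6}, and 1 is not in it.

No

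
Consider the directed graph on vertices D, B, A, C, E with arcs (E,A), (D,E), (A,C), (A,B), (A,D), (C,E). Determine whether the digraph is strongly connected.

No

There is no directed path from B to A, so the graph is not strongly connected.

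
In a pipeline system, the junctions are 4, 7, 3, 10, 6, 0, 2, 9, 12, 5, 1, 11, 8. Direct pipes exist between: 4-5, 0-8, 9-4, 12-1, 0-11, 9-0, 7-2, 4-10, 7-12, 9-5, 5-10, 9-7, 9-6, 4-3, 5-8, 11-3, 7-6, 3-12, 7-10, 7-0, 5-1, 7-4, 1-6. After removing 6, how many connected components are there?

1

With 6 gone, the remaining components are: {0, 1, 2, 3, 4, 5, 7, 8, 9, 10, 11, 12}.
That is 1 component.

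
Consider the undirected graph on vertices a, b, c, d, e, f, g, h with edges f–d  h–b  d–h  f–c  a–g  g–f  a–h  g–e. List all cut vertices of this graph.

Removing f increases the component count from 1 to 2, so f is a cut vertex.
Removing g increases the component count from 1 to 2, so g is a cut vertex.
Removing h increases the component count from 1 to 2, so h is a cut vertex.
By contrast removing c leaves 1 component; it is not a cut vertex. No other vertex is a cut vertex either.

f, g, h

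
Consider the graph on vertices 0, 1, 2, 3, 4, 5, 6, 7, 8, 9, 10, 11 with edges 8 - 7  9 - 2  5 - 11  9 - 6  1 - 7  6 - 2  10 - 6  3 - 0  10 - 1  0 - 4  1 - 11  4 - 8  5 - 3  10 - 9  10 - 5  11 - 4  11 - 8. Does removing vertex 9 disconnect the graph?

Deleting 9 leaves 1 component (was 1) (its neighbors 2, 6, 10 remain connected to each other), so 9 is not a cut vertex.

No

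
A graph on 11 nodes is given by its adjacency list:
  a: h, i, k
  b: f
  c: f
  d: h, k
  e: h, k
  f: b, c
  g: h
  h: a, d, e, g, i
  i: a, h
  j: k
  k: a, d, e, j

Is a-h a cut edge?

No

After removing a-h, the path a-i-h still connects them, so the edge is not a bridge.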